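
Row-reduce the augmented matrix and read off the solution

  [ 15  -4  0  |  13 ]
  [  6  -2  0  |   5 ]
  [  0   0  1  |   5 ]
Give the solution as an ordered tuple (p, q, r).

R1 := 1/15·R1
R2 := R2 − 6·R1
R2 := -5/2·R2
R1 := R1 + 4/15·R2
Reading off the last column: p = 1, q = 1/2, r = 5.

(1, 1/2, 5)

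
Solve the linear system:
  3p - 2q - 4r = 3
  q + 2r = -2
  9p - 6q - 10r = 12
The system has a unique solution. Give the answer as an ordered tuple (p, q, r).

(-1/3, -5, 3/2)

Form the augmented matrix and row-reduce:
  [ 3  -2   -4  |   3 ]
  [ 0   1    2  |  -2 ]
  [ 9  -6  -10  |  12 ]
r1 -> 1/3·r1
  [ 1  -2/3  -4/3  |   1 ]
  [ 0     1     2  |  -2 ]
  [ 9    -6   -10  |  12 ]
r3 -> r3 − 9·r1
  [ 1  -2/3  -4/3  |   1 ]
  [ 0     1     2  |  -2 ]
  [ 0     0     2  |   3 ]
r3 -> 1/2·r3
  [ 1  -2/3  -4/3  |    1 ]
  [ 0     1     2  |   -2 ]
  [ 0     0     1  |  3/2 ]
r2 -> r2 − 2·r3
  [ 1  -2/3  -4/3  |    1 ]
  [ 0     1     0  |   -5 ]
  [ 0     0     1  |  3/2 ]
r1 -> r1 + 4/3·r3
  [ 1  -2/3  0  |    3 ]
  [ 0     1  0  |   -5 ]
  [ 0     0  1  |  3/2 ]
r1 -> r1 + 2/3·r2
  [ 1  0  0  |  -1/3 ]
  [ 0  1  0  |    -5 ]
  [ 0  0  1  |   3/2 ]
Reading off the last column: p = -1/3, q = -5, r = 3/2.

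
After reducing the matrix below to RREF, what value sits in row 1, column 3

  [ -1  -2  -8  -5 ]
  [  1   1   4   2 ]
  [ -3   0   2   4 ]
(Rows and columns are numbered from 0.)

R1 -> -1·R1
  [  1  2  8  5 ]
  [  1  1  4  2 ]
  [ -3  0  2  4 ]
R2 -> R2 − R1
  [  1   2   8   5 ]
  [  0  -1  -4  -3 ]
  [ -3   0   2   4 ]
R3 -> R3 + 3·R1
  [ 1   2   8   5 ]
  [ 0  -1  -4  -3 ]
  [ 0   6  26  19 ]
R2 -> -1·R2
  [ 1  2   8   5 ]
  [ 0  1   4   3 ]
  [ 0  6  26  19 ]
R3 -> R3 − 6·R2
  [ 1  2  8  5 ]
  [ 0  1  4  3 ]
  [ 0  0  2  1 ]
R3 -> 1/2·R3
  [ 1  2  8    5 ]
  [ 0  1  4    3 ]
  [ 0  0  1  1/2 ]
R2 -> R2 − 4·R3
  [ 1  2  8    5 ]
  [ 0  1  0    1 ]
  [ 0  0  1  1/2 ]
R1 -> R1 − 8·R3
  [ 1  2  0    1 ]
  [ 0  1  0    1 ]
  [ 0  0  1  1/2 ]
R1 -> R1 − 2·R2
  [ 1  0  0   -1 ]
  [ 0  1  0    1 ]
  [ 0  0  1  1/2 ]

1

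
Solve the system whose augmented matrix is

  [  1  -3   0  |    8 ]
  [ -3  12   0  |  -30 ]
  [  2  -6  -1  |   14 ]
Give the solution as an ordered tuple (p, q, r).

(2, -2, 2)

Add 3 times r1 to r2.
Subtract 2 times r1 from r3.
Multiply r2 by 1/3.
Multiply r3 by -1.
Add 3 times r2 to r1.
Reading off the last column: p = 2, q = -2, r = 2.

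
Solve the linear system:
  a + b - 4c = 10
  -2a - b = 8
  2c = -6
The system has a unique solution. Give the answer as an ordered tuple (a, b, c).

Form the augmented matrix and row-reduce:
  [  1   1  -4  |  10 ]
  [ -2  -1   0  |   8 ]
  [  0   0   2  |  -6 ]
R2 ← R2 + 2·R1
  [ 1  1  -4  |  10 ]
  [ 0  1  -8  |  28 ]
  [ 0  0   2  |  -6 ]
R3 ← 1/2·R3
  [ 1  1  -4  |  10 ]
  [ 0  1  -8  |  28 ]
  [ 0  0   1  |  -3 ]
R2 ← R2 + 8·R3
  [ 1  1  -4  |  10 ]
  [ 0  1   0  |   4 ]
  [ 0  0   1  |  -3 ]
R1 ← R1 + 4·R3
  [ 1  1  0  |  -2 ]
  [ 0  1  0  |   4 ]
  [ 0  0  1  |  -3 ]
R1 ← R1 − R2
  [ 1  0  0  |  -6 ]
  [ 0  1  0  |   4 ]
  [ 0  0  1  |  -3 ]
Reading off the last column: a = -6, b = 4, c = -3.

(-6, 4, -3)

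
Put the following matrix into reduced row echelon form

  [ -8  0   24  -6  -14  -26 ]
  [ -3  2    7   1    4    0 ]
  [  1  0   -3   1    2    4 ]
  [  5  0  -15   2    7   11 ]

[[1, 0, -3, 0, 1, 1], [0, 1, -1, 0, 3, 0], [0, 0, 0, 1, 1, 3], [0, 0, 0, 0, 0, 0]]

R1 -> -1/8·R1
  [  1  0   -3  3/4  7/4  13/4 ]
  [ -3  2    7    1    4     0 ]
  [  1  0   -3    1    2     4 ]
  [  5  0  -15    2    7    11 ]
R2 -> R2 + 3·R1
  [ 1  0   -3   3/4   7/4  13/4 ]
  [ 0  2   -2  13/4  37/4  39/4 ]
  [ 1  0   -3     1     2     4 ]
  [ 5  0  -15     2     7    11 ]
R3 -> R3 − R1
  [ 1  0   -3   3/4   7/4  13/4 ]
  [ 0  2   -2  13/4  37/4  39/4 ]
  [ 0  0    0   1/4   1/4   3/4 ]
  [ 5  0  -15     2     7    11 ]
R4 -> R4 − 5·R1
  [ 1  0  -3   3/4   7/4   13/4 ]
  [ 0  2  -2  13/4  37/4   39/4 ]
  [ 0  0   0   1/4   1/4    3/4 ]
  [ 0  0   0  -7/4  -7/4  -21/4 ]
R2 -> 1/2·R2
  [ 1  0  -3   3/4   7/4   13/4 ]
  [ 0  1  -1  13/8  37/8   39/8 ]
  [ 0  0   0   1/4   1/4    3/4 ]
  [ 0  0   0  -7/4  -7/4  -21/4 ]
R3 -> 4·R3
  [ 1  0  -3   3/4   7/4   13/4 ]
  [ 0  1  -1  13/8  37/8   39/8 ]
  [ 0  0   0     1     1      3 ]
  [ 0  0   0  -7/4  -7/4  -21/4 ]
R4 -> R4 + 7/4·R3
  [ 1  0  -3   3/4   7/4  13/4 ]
  [ 0  1  -1  13/8  37/8  39/8 ]
  [ 0  0   0     1     1     3 ]
  [ 0  0   0     0     0     0 ]
R2 -> R2 − 13/8·R3
  [ 1  0  -3  3/4  7/4  13/4 ]
  [ 0  1  -1    0    3     0 ]
  [ 0  0   0    1    1     3 ]
  [ 0  0   0    0    0     0 ]
R1 -> R1 − 3/4·R3
  [ 1  0  -3  0  1  1 ]
  [ 0  1  -1  0  3  0 ]
  [ 0  0   0  1  1  3 ]
  [ 0  0   0  0  0  0 ]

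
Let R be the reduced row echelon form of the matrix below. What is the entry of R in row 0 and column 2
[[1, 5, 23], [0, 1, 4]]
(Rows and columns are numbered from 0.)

3

Subtract 5 times r2 from r1.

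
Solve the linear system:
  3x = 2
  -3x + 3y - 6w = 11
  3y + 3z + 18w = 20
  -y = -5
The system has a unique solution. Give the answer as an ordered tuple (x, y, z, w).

(2/3, 5, -1/3, 1/3)

Form the augmented matrix and row-reduce:
  [  3   0  0   0  |   2 ]
  [ -3   3  0  -6  |  11 ]
  [  0   3  3  18  |  20 ]
  [  0  -1  0   0  |  -5 ]
R1 := 1/3·R1
  [  1   0  0   0  |  2/3 ]
  [ -3   3  0  -6  |   11 ]
  [  0   3  3  18  |   20 ]
  [  0  -1  0   0  |   -5 ]
R2 := R2 + 3·R1
  [ 1   0  0   0  |  2/3 ]
  [ 0   3  0  -6  |   13 ]
  [ 0   3  3  18  |   20 ]
  [ 0  -1  0   0  |   -5 ]
R2 := 1/3·R2
  [ 1   0  0   0  |   2/3 ]
  [ 0   1  0  -2  |  13/3 ]
  [ 0   3  3  18  |    20 ]
  [ 0  -1  0   0  |    -5 ]
R3 := R3 − 3·R2
  [ 1   0  0   0  |   2/3 ]
  [ 0   1  0  -2  |  13/3 ]
  [ 0   0  3  24  |     7 ]
  [ 0  -1  0   0  |    -5 ]
R4 := R4 + R2
  [ 1  0  0   0  |   2/3 ]
  [ 0  1  0  -2  |  13/3 ]
  [ 0  0  3  24  |     7 ]
  [ 0  0  0  -2  |  -2/3 ]
R3 := 1/3·R3
  [ 1  0  0   0  |   2/3 ]
  [ 0  1  0  -2  |  13/3 ]
  [ 0  0  1   8  |   7/3 ]
  [ 0  0  0  -2  |  -2/3 ]
R4 := -1/2·R4
  [ 1  0  0   0  |   2/3 ]
  [ 0  1  0  -2  |  13/3 ]
  [ 0  0  1   8  |   7/3 ]
  [ 0  0  0   1  |   1/3 ]
R3 := R3 − 8·R4
  [ 1  0  0   0  |   2/3 ]
  [ 0  1  0  -2  |  13/3 ]
  [ 0  0  1   0  |  -1/3 ]
  [ 0  0  0   1  |   1/3 ]
R2 := R2 + 2·R4
  [ 1  0  0  0  |   2/3 ]
  [ 0  1  0  0  |     5 ]
  [ 0  0  1  0  |  -1/3 ]
  [ 0  0  0  1  |   1/3 ]
Reading off the last column: x = 2/3, y = 5, z = -1/3, w = 1/3.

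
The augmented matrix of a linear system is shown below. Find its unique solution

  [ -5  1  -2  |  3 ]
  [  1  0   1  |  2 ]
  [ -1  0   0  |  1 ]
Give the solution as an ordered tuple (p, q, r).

R1 ← -1/5·R1
R2 ← R2 − R1
R3 ← R3 + R1
R2 ← 5·R2
R3 ← R3 + 1/5·R2
R2 ← R2 − 3·R3
R1 ← R1 − 2/5·R3
R1 ← R1 + 1/5·R2
Reading off the last column: p = -1, q = 4, r = 3.

(-1, 4, 3)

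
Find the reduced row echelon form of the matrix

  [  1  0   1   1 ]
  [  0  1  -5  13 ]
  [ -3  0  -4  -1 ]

R3 := R3 + 3·R1
  [ 1  0   1   1 ]
  [ 0  1  -5  13 ]
  [ 0  0  -1   2 ]
R3 := -1·R3
  [ 1  0   1   1 ]
  [ 0  1  -5  13 ]
  [ 0  0   1  -2 ]
R2 := R2 + 5·R3
  [ 1  0  1   1 ]
  [ 0  1  0   3 ]
  [ 0  0  1  -2 ]
R1 := R1 − R3
  [ 1  0  0   3 ]
  [ 0  1  0   3 ]
  [ 0  0  1  -2 ]

[[1, 0, 0, 3], [0, 1, 0, 3], [0, 0, 1, -2]]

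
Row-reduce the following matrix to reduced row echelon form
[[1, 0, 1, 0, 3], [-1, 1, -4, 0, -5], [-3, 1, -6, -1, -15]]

R2 → R2 + R1
  [  1  0   1   0    3 ]
  [  0  1  -3   0   -2 ]
  [ -3  1  -6  -1  -15 ]
R3 → R3 + 3·R1
  [ 1  0   1   0   3 ]
  [ 0  1  -3   0  -2 ]
  [ 0  1  -3  -1  -6 ]
R3 → R3 − R2
  [ 1  0   1   0   3 ]
  [ 0  1  -3   0  -2 ]
  [ 0  0   0  -1  -4 ]
R3 → -1·R3
  [ 1  0   1  0   3 ]
  [ 0  1  -3  0  -2 ]
  [ 0  0   0  1   4 ]

[[1, 0, 1, 0, 3], [0, 1, -3, 0, -2], [0, 0, 0, 1, 4]]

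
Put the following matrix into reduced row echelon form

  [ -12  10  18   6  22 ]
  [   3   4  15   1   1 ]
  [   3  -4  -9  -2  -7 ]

R1 → -1/12·R1
  [ 1  -5/6  -3/2  -1/2  -11/6 ]
  [ 3     4    15     1      1 ]
  [ 3    -4    -9    -2     -7 ]
R2 → R2 − 3·R1
  [ 1  -5/6  -3/2  -1/2  -11/6 ]
  [ 0  13/2  39/2   5/2   13/2 ]
  [ 3    -4    -9    -2     -7 ]
R3 → R3 − 3·R1
  [ 1  -5/6  -3/2  -1/2  -11/6 ]
  [ 0  13/2  39/2   5/2   13/2 ]
  [ 0  -3/2  -9/2  -1/2   -3/2 ]
R2 → 2/13·R2
  [ 1  -5/6  -3/2  -1/2  -11/6 ]
  [ 0     1     3  5/13      1 ]
  [ 0  -3/2  -9/2  -1/2   -3/2 ]
R3 → R3 + 3/2·R2
  [ 1  -5/6  -3/2  -1/2  -11/6 ]
  [ 0     1     3  5/13      1 ]
  [ 0     0     0  1/13      0 ]
R3 → 13·R3
  [ 1  -5/6  -3/2  -1/2  -11/6 ]
  [ 0     1     3  5/13      1 ]
  [ 0     0     0     1      0 ]
R2 → R2 − 5/13·R3
  [ 1  -5/6  -3/2  -1/2  -11/6 ]
  [ 0     1     3     0      1 ]
  [ 0     0     0     1      0 ]
R1 → R1 + 1/2·R3
  [ 1  -5/6  -3/2  0  -11/6 ]
  [ 0     1     3  0      1 ]
  [ 0     0     0  1      0 ]
R1 → R1 + 5/6·R2
  [ 1  0  1  0  -1 ]
  [ 0  1  3  0   1 ]
  [ 0  0  0  1   0 ]

[[1, 0, 1, 0, -1], [0, 1, 3, 0, 1], [0, 0, 0, 1, 0]]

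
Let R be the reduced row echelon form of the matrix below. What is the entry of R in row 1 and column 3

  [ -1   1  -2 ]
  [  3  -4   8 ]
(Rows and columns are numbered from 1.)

Multiply ρ1 by -1.
  [ 1  -1  2 ]
  [ 3  -4  8 ]
Subtract 3 times ρ1 from ρ2.
  [ 1  -1  2 ]
  [ 0  -1  2 ]
Multiply ρ2 by -1.
  [ 1  -1   2 ]
  [ 0   1  -2 ]
Add ρ2 to ρ1.
  [ 1  0   0 ]
  [ 0  1  -2 ]

0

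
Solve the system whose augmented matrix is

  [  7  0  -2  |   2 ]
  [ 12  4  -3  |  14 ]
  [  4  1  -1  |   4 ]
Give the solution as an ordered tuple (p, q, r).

(2, 2, 6)

ρ1 ← 1/7·ρ1
  [  1  0  -2/7  |  2/7 ]
  [ 12  4    -3  |   14 ]
  [  4  1    -1  |    4 ]
ρ2 ← ρ2 − 12·ρ1
  [ 1  0  -2/7  |   2/7 ]
  [ 0  4   3/7  |  74/7 ]
  [ 4  1    -1  |     4 ]
ρ3 ← ρ3 − 4·ρ1
  [ 1  0  -2/7  |   2/7 ]
  [ 0  4   3/7  |  74/7 ]
  [ 0  1   1/7  |  20/7 ]
ρ2 ← 1/4·ρ2
  [ 1  0  -2/7  |    2/7 ]
  [ 0  1  3/28  |  37/14 ]
  [ 0  1   1/7  |   20/7 ]
ρ3 ← ρ3 − ρ2
  [ 1  0  -2/7  |    2/7 ]
  [ 0  1  3/28  |  37/14 ]
  [ 0  0  1/28  |   3/14 ]
ρ3 ← 28·ρ3
  [ 1  0  -2/7  |    2/7 ]
  [ 0  1  3/28  |  37/14 ]
  [ 0  0     1  |      6 ]
ρ2 ← ρ2 − 3/28·ρ3
  [ 1  0  -2/7  |  2/7 ]
  [ 0  1     0  |    2 ]
  [ 0  0     1  |    6 ]
ρ1 ← ρ1 + 2/7·ρ3
  [ 1  0  0  |  2 ]
  [ 0  1  0  |  2 ]
  [ 0  0  1  |  6 ]
Reading off the last column: p = 2, q = 2, r = 6.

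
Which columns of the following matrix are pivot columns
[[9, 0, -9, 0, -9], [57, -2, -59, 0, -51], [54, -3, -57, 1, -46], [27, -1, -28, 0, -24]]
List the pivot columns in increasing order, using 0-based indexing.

0, 1, 3

r1 ← 1/9·r1
r2 ← r2 − 57·r1
r3 ← r3 − 54·r1
r4 ← r4 − 27·r1
r2 ← -1/2·r2
r3 ← r3 + 3·r2
r4 ← r4 + r2
Pivot columns are the columns containing a leading 1.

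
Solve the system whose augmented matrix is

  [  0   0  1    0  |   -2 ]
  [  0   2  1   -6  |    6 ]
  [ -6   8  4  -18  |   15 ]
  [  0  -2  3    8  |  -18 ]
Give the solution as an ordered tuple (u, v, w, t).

(-1/2, -2, -2, -2)

Swap R1 and R3.
Multiply R1 by -1/6.
Multiply R2 by 1/2.
Add 2 times R2 to R4.
Subtract 4 times R3 from R4.
Multiply R4 by 1/2.
Add 3 times R4 to R2.
Subtract 3 times R4 from R1.
Subtract 1/2 times R3 from R2.
Add 2/3 times R3 to R1.
Add 4/3 times R2 to R1.
Reading off the last column: u = -1/2, v = -2, w = -2, t = -2.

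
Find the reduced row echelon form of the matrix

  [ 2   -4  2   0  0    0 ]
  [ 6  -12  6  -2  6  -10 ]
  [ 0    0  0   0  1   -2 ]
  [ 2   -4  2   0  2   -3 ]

Multiply ρ1 by 1/2.
Subtract 6 times ρ1 from ρ2.
Subtract 2 times ρ1 from ρ4.
Multiply ρ2 by -1/2.
Subtract 2 times ρ3 from ρ4.
Add 2 times ρ4 to ρ3.
Subtract 5 times ρ4 from ρ2.
Add 3 times ρ3 to ρ2.

[[1, -2, 1, 0, 0, 0], [0, 0, 0, 1, 0, 0], [0, 0, 0, 0, 1, 0], [0, 0, 0, 0, 0, 1]]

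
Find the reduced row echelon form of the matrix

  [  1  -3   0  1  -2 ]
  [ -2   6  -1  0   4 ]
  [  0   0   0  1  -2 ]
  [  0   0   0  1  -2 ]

[[1, -3, 0, 0, 0], [0, 0, 1, 0, -4], [0, 0, 0, 1, -2], [0, 0, 0, 0, 0]]

R2 ← R2 + 2·R1
  [ 1  -3   0  1  -2 ]
  [ 0   0  -1  2   0 ]
  [ 0   0   0  1  -2 ]
  [ 0   0   0  1  -2 ]
R2 ← -1·R2
  [ 1  -3  0   1  -2 ]
  [ 0   0  1  -2   0 ]
  [ 0   0  0   1  -2 ]
  [ 0   0  0   1  -2 ]
R4 ← R4 − R3
  [ 1  -3  0   1  -2 ]
  [ 0   0  1  -2   0 ]
  [ 0   0  0   1  -2 ]
  [ 0   0  0   0   0 ]
R2 ← R2 + 2·R3
  [ 1  -3  0  1  -2 ]
  [ 0   0  1  0  -4 ]
  [ 0   0  0  1  -2 ]
  [ 0   0  0  0   0 ]
R1 ← R1 − R3
  [ 1  -3  0  0   0 ]
  [ 0   0  1  0  -4 ]
  [ 0   0  0  1  -2 ]
  [ 0   0  0  0   0 ]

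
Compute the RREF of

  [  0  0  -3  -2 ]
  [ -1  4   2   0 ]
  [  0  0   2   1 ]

Swap R1 and R2.
  [ -1  4   2   0 ]
  [  0  0  -3  -2 ]
  [  0  0   2   1 ]
Multiply R1 by -1.
  [ 1  -4  -2   0 ]
  [ 0   0  -3  -2 ]
  [ 0   0   2   1 ]
Multiply R2 by -1/3.
  [ 1  -4  -2    0 ]
  [ 0   0   1  2/3 ]
  [ 0   0   2    1 ]
Subtract 2 times R2 from R3.
  [ 1  -4  -2     0 ]
  [ 0   0   1   2/3 ]
  [ 0   0   0  -1/3 ]
Multiply R3 by -3.
  [ 1  -4  -2    0 ]
  [ 0   0   1  2/3 ]
  [ 0   0   0    1 ]
Subtract 2/3 times R3 from R2.
  [ 1  -4  -2  0 ]
  [ 0   0   1  0 ]
  [ 0   0   0  1 ]
Add 2 times R2 to R1.
  [ 1  -4  0  0 ]
  [ 0   0  1  0 ]
  [ 0   0  0  1 ]

[[1, -4, 0, 0], [0, 0, 1, 0], [0, 0, 0, 1]]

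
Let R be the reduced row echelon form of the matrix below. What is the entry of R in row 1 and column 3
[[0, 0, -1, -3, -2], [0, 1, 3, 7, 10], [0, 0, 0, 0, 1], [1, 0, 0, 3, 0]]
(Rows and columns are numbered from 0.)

-2

Swap R1 and R4.
  [ 1  0   0   3   0 ]
  [ 0  1   3   7  10 ]
  [ 0  0   0   0   1 ]
  [ 0  0  -1  -3  -2 ]
Swap R3 and R4.
  [ 1  0   0   3   0 ]
  [ 0  1   3   7  10 ]
  [ 0  0  -1  -3  -2 ]
  [ 0  0   0   0   1 ]
Multiply R3 by -1.
  [ 1  0  0  3   0 ]
  [ 0  1  3  7  10 ]
  [ 0  0  1  3   2 ]
  [ 0  0  0  0   1 ]
Subtract 2 times R4 from R3.
  [ 1  0  0  3   0 ]
  [ 0  1  3  7  10 ]
  [ 0  0  1  3   0 ]
  [ 0  0  0  0   1 ]
Subtract 10 times R4 from R2.
  [ 1  0  0  3  0 ]
  [ 0  1  3  7  0 ]
  [ 0  0  1  3  0 ]
  [ 0  0  0  0  1 ]
Subtract 3 times R3 from R2.
  [ 1  0  0   3  0 ]
  [ 0  1  0  -2  0 ]
  [ 0  0  1   3  0 ]
  [ 0  0  0   0  1 ]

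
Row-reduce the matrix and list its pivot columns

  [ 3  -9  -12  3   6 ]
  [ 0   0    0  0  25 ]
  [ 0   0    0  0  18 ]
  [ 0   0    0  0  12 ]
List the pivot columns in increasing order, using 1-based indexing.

Multiply ρ1 by 1/3.
  [ 1  -3  -4  1   2 ]
  [ 0   0   0  0  25 ]
  [ 0   0   0  0  18 ]
  [ 0   0   0  0  12 ]
Multiply ρ2 by 1/25.
  [ 1  -3  -4  1   2 ]
  [ 0   0   0  0   1 ]
  [ 0   0   0  0  18 ]
  [ 0   0   0  0  12 ]
Subtract 18 times ρ2 from ρ3.
  [ 1  -3  -4  1   2 ]
  [ 0   0   0  0   1 ]
  [ 0   0   0  0   0 ]
  [ 0   0   0  0  12 ]
Subtract 12 times ρ2 from ρ4.
  [ 1  -3  -4  1  2 ]
  [ 0   0   0  0  1 ]
  [ 0   0   0  0  0 ]
  [ 0   0   0  0  0 ]
Subtract 2 times ρ2 from ρ1.
  [ 1  -3  -4  1  0 ]
  [ 0   0   0  0  1 ]
  [ 0   0   0  0  0 ]
  [ 0   0   0  0  0 ]
Pivot columns are the columns containing a leading 1.

1, 5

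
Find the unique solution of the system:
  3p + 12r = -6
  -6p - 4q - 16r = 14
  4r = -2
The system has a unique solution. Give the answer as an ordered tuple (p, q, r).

Form the augmented matrix and row-reduce:
  [  3   0   12  |  -6 ]
  [ -6  -4  -16  |  14 ]
  [  0   0    4  |  -2 ]
ρ1 -> 1/3·ρ1
  [  1   0    4  |  -2 ]
  [ -6  -4  -16  |  14 ]
  [  0   0    4  |  -2 ]
ρ2 -> ρ2 + 6·ρ1
  [ 1   0  4  |  -2 ]
  [ 0  -4  8  |   2 ]
  [ 0   0  4  |  -2 ]
ρ2 -> -1/4·ρ2
  [ 1  0   4  |    -2 ]
  [ 0  1  -2  |  -1/2 ]
  [ 0  0   4  |    -2 ]
ρ3 -> 1/4·ρ3
  [ 1  0   4  |    -2 ]
  [ 0  1  -2  |  -1/2 ]
  [ 0  0   1  |  -1/2 ]
ρ2 -> ρ2 + 2·ρ3
  [ 1  0  4  |    -2 ]
  [ 0  1  0  |  -3/2 ]
  [ 0  0  1  |  -1/2 ]
ρ1 -> ρ1 − 4·ρ3
  [ 1  0  0  |     0 ]
  [ 0  1  0  |  -3/2 ]
  [ 0  0  1  |  -1/2 ]
Reading off the last column: p = 0, q = -3/2, r = -1/2.

(0, -3/2, -1/2)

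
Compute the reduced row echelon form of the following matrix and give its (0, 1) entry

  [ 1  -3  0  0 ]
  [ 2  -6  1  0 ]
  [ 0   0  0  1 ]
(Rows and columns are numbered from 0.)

ρ2 → ρ2 − 2·ρ1
  [ 1  -3  0  0 ]
  [ 0   0  1  0 ]
  [ 0   0  0  1 ]

-3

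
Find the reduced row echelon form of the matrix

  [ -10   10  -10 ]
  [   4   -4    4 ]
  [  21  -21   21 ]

r1 ← -1/10·r1
  [  1   -1   1 ]
  [  4   -4   4 ]
  [ 21  -21  21 ]
r2 ← r2 − 4·r1
  [  1   -1   1 ]
  [  0    0   0 ]
  [ 21  -21  21 ]
r3 ← r3 − 21·r1
  [ 1  -1  1 ]
  [ 0   0  0 ]
  [ 0   0  0 ]

[[1, -1, 1], [0, 0, 0], [0, 0, 0]]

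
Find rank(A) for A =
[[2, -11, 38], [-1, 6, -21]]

rank = 2

Multiply r1 by 1/2.
Add r1 to r2.
Multiply r2 by 2.
Add 11/2 times r2 to r1.
The reduced form has 2 nonzero rows.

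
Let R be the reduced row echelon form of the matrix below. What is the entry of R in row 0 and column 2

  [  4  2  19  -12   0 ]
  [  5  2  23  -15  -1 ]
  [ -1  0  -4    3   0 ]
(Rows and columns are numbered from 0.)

4

ρ1 := 1/4·ρ1
  [  1  1/2  19/4   -3   0 ]
  [  5    2    23  -15  -1 ]
  [ -1    0    -4    3   0 ]
ρ2 := ρ2 − 5·ρ1
  [  1   1/2  19/4  -3   0 ]
  [  0  -1/2  -3/4   0  -1 ]
  [ -1     0    -4   3   0 ]
ρ3 := ρ3 + ρ1
  [ 1   1/2  19/4  -3   0 ]
  [ 0  -1/2  -3/4   0  -1 ]
  [ 0   1/2   3/4   0   0 ]
ρ2 := -2·ρ2
  [ 1  1/2  19/4  -3  0 ]
  [ 0    1   3/2   0  2 ]
  [ 0  1/2   3/4   0  0 ]
ρ3 := ρ3 − 1/2·ρ2
  [ 1  1/2  19/4  -3   0 ]
  [ 0    1   3/2   0   2 ]
  [ 0    0     0   0  -1 ]
ρ3 := -1·ρ3
  [ 1  1/2  19/4  -3  0 ]
  [ 0    1   3/2   0  2 ]
  [ 0    0     0   0  1 ]
ρ2 := ρ2 − 2·ρ3
  [ 1  1/2  19/4  -3  0 ]
  [ 0    1   3/2   0  0 ]
  [ 0    0     0   0  1 ]
ρ1 := ρ1 − 1/2·ρ2
  [ 1  0    4  -3  0 ]
  [ 0  1  3/2   0  0 ]
  [ 0  0    0   0  1 ]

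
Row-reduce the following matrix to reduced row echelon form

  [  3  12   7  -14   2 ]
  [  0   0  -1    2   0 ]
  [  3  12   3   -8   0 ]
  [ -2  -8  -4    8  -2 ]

[[1, 4, 0, 0, 0], [0, 0, 1, 0, 0], [0, 0, 0, 1, 0], [0, 0, 0, 0, 1]]

R1 ← 1/3·R1
  [  1   4  7/3  -14/3  2/3 ]
  [  0   0   -1      2    0 ]
  [  3  12    3     -8    0 ]
  [ -2  -8   -4      8   -2 ]
R3 ← R3 − 3·R1
  [  1   4  7/3  -14/3  2/3 ]
  [  0   0   -1      2    0 ]
  [  0   0   -4      6   -2 ]
  [ -2  -8   -4      8   -2 ]
R4 ← R4 + 2·R1
  [ 1  4  7/3  -14/3   2/3 ]
  [ 0  0   -1      2     0 ]
  [ 0  0   -4      6    -2 ]
  [ 0  0  2/3   -4/3  -2/3 ]
R2 ← -1·R2
  [ 1  4  7/3  -14/3   2/3 ]
  [ 0  0    1     -2     0 ]
  [ 0  0   -4      6    -2 ]
  [ 0  0  2/3   -4/3  -2/3 ]
R3 ← R3 + 4·R2
  [ 1  4  7/3  -14/3   2/3 ]
  [ 0  0    1     -2     0 ]
  [ 0  0    0     -2    -2 ]
  [ 0  0  2/3   -4/3  -2/3 ]
R4 ← R4 − 2/3·R2
  [ 1  4  7/3  -14/3   2/3 ]
  [ 0  0    1     -2     0 ]
  [ 0  0    0     -2    -2 ]
  [ 0  0    0      0  -2/3 ]
R3 ← -1/2·R3
  [ 1  4  7/3  -14/3   2/3 ]
  [ 0  0    1     -2     0 ]
  [ 0  0    0      1     1 ]
  [ 0  0    0      0  -2/3 ]
R4 ← -3/2·R4
  [ 1  4  7/3  -14/3  2/3 ]
  [ 0  0    1     -2    0 ]
  [ 0  0    0      1    1 ]
  [ 0  0    0      0    1 ]
R3 ← R3 − R4
  [ 1  4  7/3  -14/3  2/3 ]
  [ 0  0    1     -2    0 ]
  [ 0  0    0      1    0 ]
  [ 0  0    0      0    1 ]
R1 ← R1 − 2/3·R4
  [ 1  4  7/3  -14/3  0 ]
  [ 0  0    1     -2  0 ]
  [ 0  0    0      1  0 ]
  [ 0  0    0      0  1 ]
R2 ← R2 + 2·R3
  [ 1  4  7/3  -14/3  0 ]
  [ 0  0    1      0  0 ]
  [ 0  0    0      1  0 ]
  [ 0  0    0      0  1 ]
R1 ← R1 + 14/3·R3
  [ 1  4  7/3  0  0 ]
  [ 0  0    1  0  0 ]
  [ 0  0    0  1  0 ]
  [ 0  0    0  0  1 ]
R1 ← R1 − 7/3·R2
  [ 1  4  0  0  0 ]
  [ 0  0  1  0  0 ]
  [ 0  0  0  1  0 ]
  [ 0  0  0  0  1 ]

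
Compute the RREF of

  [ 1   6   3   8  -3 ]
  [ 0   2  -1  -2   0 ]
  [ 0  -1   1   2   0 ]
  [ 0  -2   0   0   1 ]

[[1, 0, 0, 2, 0], [0, 1, 0, 0, 0], [0, 0, 1, 2, 0], [0, 0, 0, 0, 1]]

r2 := 1/2·r2
  [ 1   6     3   8  -3 ]
  [ 0   1  -1/2  -1   0 ]
  [ 0  -1     1   2   0 ]
  [ 0  -2     0   0   1 ]
r3 := r3 + r2
  [ 1   6     3   8  -3 ]
  [ 0   1  -1/2  -1   0 ]
  [ 0   0   1/2   1   0 ]
  [ 0  -2     0   0   1 ]
r4 := r4 + 2·r2
  [ 1  6     3   8  -3 ]
  [ 0  1  -1/2  -1   0 ]
  [ 0  0   1/2   1   0 ]
  [ 0  0    -1  -2   1 ]
r3 := 2·r3
  [ 1  6     3   8  -3 ]
  [ 0  1  -1/2  -1   0 ]
  [ 0  0     1   2   0 ]
  [ 0  0    -1  -2   1 ]
r4 := r4 + r3
  [ 1  6     3   8  -3 ]
  [ 0  1  -1/2  -1   0 ]
  [ 0  0     1   2   0 ]
  [ 0  0     0   0   1 ]
r1 := r1 + 3·r4
  [ 1  6     3   8  0 ]
  [ 0  1  -1/2  -1  0 ]
  [ 0  0     1   2  0 ]
  [ 0  0     0   0  1 ]
r2 := r2 + 1/2·r3
  [ 1  6  3  8  0 ]
  [ 0  1  0  0  0 ]
  [ 0  0  1  2  0 ]
  [ 0  0  0  0  1 ]
r1 := r1 − 3·r3
  [ 1  6  0  2  0 ]
  [ 0  1  0  0  0 ]
  [ 0  0  1  2  0 ]
  [ 0  0  0  0  1 ]
r1 := r1 − 6·r2
  [ 1  0  0  2  0 ]
  [ 0  1  0  0  0 ]
  [ 0  0  1  2  0 ]
  [ 0  0  0  0  1 ]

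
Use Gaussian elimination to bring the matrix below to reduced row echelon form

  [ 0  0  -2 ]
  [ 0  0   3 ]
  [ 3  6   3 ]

[[1, 2, 0], [0, 0, 1], [0, 0, 0]]

ρ1 <=> ρ3
  [ 3  6   3 ]
  [ 0  0   3 ]
  [ 0  0  -2 ]
ρ1 → 1/3·ρ1
  [ 1  2   1 ]
  [ 0  0   3 ]
  [ 0  0  -2 ]
ρ2 → 1/3·ρ2
  [ 1  2   1 ]
  [ 0  0   1 ]
  [ 0  0  -2 ]
ρ3 → ρ3 + 2·ρ2
  [ 1  2  1 ]
  [ 0  0  1 ]
  [ 0  0  0 ]
ρ1 → ρ1 − ρ2
  [ 1  2  0 ]
  [ 0  0  1 ]
  [ 0  0  0 ]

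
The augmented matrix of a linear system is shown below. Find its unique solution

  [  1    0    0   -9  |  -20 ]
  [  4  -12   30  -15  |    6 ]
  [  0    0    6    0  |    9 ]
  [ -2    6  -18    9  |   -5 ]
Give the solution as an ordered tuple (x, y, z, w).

(-5, -1/2, 3/2, 5/3)

ρ2 := ρ2 − 4·ρ1
  [  1    0    0  -9  |  -20 ]
  [  0  -12   30  21  |   86 ]
  [  0    0    6   0  |    9 ]
  [ -2    6  -18   9  |   -5 ]
ρ4 := ρ4 + 2·ρ1
  [ 1    0    0  -9  |  -20 ]
  [ 0  -12   30  21  |   86 ]
  [ 0    0    6   0  |    9 ]
  [ 0    6  -18  -9  |  -45 ]
ρ2 := -1/12·ρ2
  [ 1  0     0    -9  |    -20 ]
  [ 0  1  -5/2  -7/4  |  -43/6 ]
  [ 0  0     6     0  |      9 ]
  [ 0  6   -18    -9  |    -45 ]
ρ4 := ρ4 − 6·ρ2
  [ 1  0     0    -9  |    -20 ]
  [ 0  1  -5/2  -7/4  |  -43/6 ]
  [ 0  0     6     0  |      9 ]
  [ 0  0    -3   3/2  |     -2 ]
ρ3 := 1/6·ρ3
  [ 1  0     0    -9  |    -20 ]
  [ 0  1  -5/2  -7/4  |  -43/6 ]
  [ 0  0     1     0  |    3/2 ]
  [ 0  0    -3   3/2  |     -2 ]
ρ4 := ρ4 + 3·ρ3
  [ 1  0     0    -9  |    -20 ]
  [ 0  1  -5/2  -7/4  |  -43/6 ]
  [ 0  0     1     0  |    3/2 ]
  [ 0  0     0   3/2  |    5/2 ]
ρ4 := 2/3·ρ4
  [ 1  0     0    -9  |    -20 ]
  [ 0  1  -5/2  -7/4  |  -43/6 ]
  [ 0  0     1     0  |    3/2 ]
  [ 0  0     0     1  |    5/3 ]
ρ2 := ρ2 + 7/4·ρ4
  [ 1  0     0  -9  |    -20 ]
  [ 0  1  -5/2   0  |  -17/4 ]
  [ 0  0     1   0  |    3/2 ]
  [ 0  0     0   1  |    5/3 ]
ρ1 := ρ1 + 9·ρ4
  [ 1  0     0  0  |     -5 ]
  [ 0  1  -5/2  0  |  -17/4 ]
  [ 0  0     1  0  |    3/2 ]
  [ 0  0     0  1  |    5/3 ]
ρ2 := ρ2 + 5/2·ρ3
  [ 1  0  0  0  |    -5 ]
  [ 0  1  0  0  |  -1/2 ]
  [ 0  0  1  0  |   3/2 ]
  [ 0  0  0  1  |   5/3 ]
Reading off the last column: x = -5, y = -1/2, z = 3/2, w = 5/3.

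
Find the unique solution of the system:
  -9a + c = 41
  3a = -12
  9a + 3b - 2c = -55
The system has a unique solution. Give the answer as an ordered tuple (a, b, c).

(-4, -3, 5)

Form the augmented matrix and row-reduce:
  [ -9  0   1  |   41 ]
  [  3  0   0  |  -12 ]
  [  9  3  -2  |  -55 ]
Multiply r1 by -1/9.
  [ 1  0  -1/9  |  -41/9 ]
  [ 3  0     0  |    -12 ]
  [ 9  3    -2  |    -55 ]
Subtract 3 times r1 from r2.
  [ 1  0  -1/9  |  -41/9 ]
  [ 0  0   1/3  |    5/3 ]
  [ 9  3    -2  |    -55 ]
Subtract 9 times r1 from r3.
  [ 1  0  -1/9  |  -41/9 ]
  [ 0  0   1/3  |    5/3 ]
  [ 0  3    -1  |    -14 ]
Swap r2 and r3.
  [ 1  0  -1/9  |  -41/9 ]
  [ 0  3    -1  |    -14 ]
  [ 0  0   1/3  |    5/3 ]
Multiply r2 by 1/3.
  [ 1  0  -1/9  |  -41/9 ]
  [ 0  1  -1/3  |  -14/3 ]
  [ 0  0   1/3  |    5/3 ]
Multiply r3 by 3.
  [ 1  0  -1/9  |  -41/9 ]
  [ 0  1  -1/3  |  -14/3 ]
  [ 0  0     1  |      5 ]
Add 1/3 times r3 to r2.
  [ 1  0  -1/9  |  -41/9 ]
  [ 0  1     0  |     -3 ]
  [ 0  0     1  |      5 ]
Add 1/9 times r3 to r1.
  [ 1  0  0  |  -4 ]
  [ 0  1  0  |  -3 ]
  [ 0  0  1  |   5 ]
Reading off the last column: a = -4, b = -3, c = 5.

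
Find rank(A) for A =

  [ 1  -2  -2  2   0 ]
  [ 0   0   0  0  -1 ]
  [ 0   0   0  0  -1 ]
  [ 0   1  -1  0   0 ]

rank = 3

Swap ρ2 and ρ4.
  [ 1  -2  -2  2   0 ]
  [ 0   1  -1  0   0 ]
  [ 0   0   0  0  -1 ]
  [ 0   0   0  0  -1 ]
Multiply ρ3 by -1.
  [ 1  -2  -2  2   0 ]
  [ 0   1  -1  0   0 ]
  [ 0   0   0  0   1 ]
  [ 0   0   0  0  -1 ]
Add ρ3 to ρ4.
  [ 1  -2  -2  2  0 ]
  [ 0   1  -1  0  0 ]
  [ 0   0   0  0  1 ]
  [ 0   0   0  0  0 ]
Add 2 times ρ2 to ρ1.
  [ 1  0  -4  2  0 ]
  [ 0  1  -1  0  0 ]
  [ 0  0   0  0  1 ]
  [ 0  0   0  0  0 ]
The reduced form has 3 nonzero rows.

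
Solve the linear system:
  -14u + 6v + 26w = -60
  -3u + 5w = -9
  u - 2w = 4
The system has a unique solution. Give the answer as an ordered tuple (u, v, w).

(-2, -5/3, -3)

Form the augmented matrix and row-reduce:
  [ -14  6  26  |  -60 ]
  [  -3  0   5  |   -9 ]
  [   1  0  -2  |    4 ]
ρ1 -> -1/14·ρ1
  [  1  -3/7  -13/7  |  30/7 ]
  [ -3     0      5  |    -9 ]
  [  1     0     -2  |     4 ]
ρ2 -> ρ2 + 3·ρ1
  [ 1  -3/7  -13/7  |  30/7 ]
  [ 0  -9/7   -4/7  |  27/7 ]
  [ 1     0     -2  |     4 ]
ρ3 -> ρ3 − ρ1
  [ 1  -3/7  -13/7  |  30/7 ]
  [ 0  -9/7   -4/7  |  27/7 ]
  [ 0   3/7   -1/7  |  -2/7 ]
ρ2 -> -7/9·ρ2
  [ 1  -3/7  -13/7  |  30/7 ]
  [ 0     1    4/9  |    -3 ]
  [ 0   3/7   -1/7  |  -2/7 ]
ρ3 -> ρ3 − 3/7·ρ2
  [ 1  -3/7  -13/7  |  30/7 ]
  [ 0     1    4/9  |    -3 ]
  [ 0     0   -1/3  |     1 ]
ρ3 -> -3·ρ3
  [ 1  -3/7  -13/7  |  30/7 ]
  [ 0     1    4/9  |    -3 ]
  [ 0     0      1  |    -3 ]
ρ2 -> ρ2 − 4/9·ρ3
  [ 1  -3/7  -13/7  |  30/7 ]
  [ 0     1      0  |  -5/3 ]
  [ 0     0      1  |    -3 ]
ρ1 -> ρ1 + 13/7·ρ3
  [ 1  -3/7  0  |  -9/7 ]
  [ 0     1  0  |  -5/3 ]
  [ 0     0  1  |    -3 ]
ρ1 -> ρ1 + 3/7·ρ2
  [ 1  0  0  |    -2 ]
  [ 0  1  0  |  -5/3 ]
  [ 0  0  1  |    -3 ]
Reading off the last column: u = -2, v = -5/3, w = -3.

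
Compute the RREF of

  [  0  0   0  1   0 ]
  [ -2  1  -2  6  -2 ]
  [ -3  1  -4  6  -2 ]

R1 <=> R2
  [ -2  1  -2  6  -2 ]
  [  0  0   0  1   0 ]
  [ -3  1  -4  6  -2 ]
R1 -> -1/2·R1
  [  1  -1/2   1  -3   1 ]
  [  0     0   0   1   0 ]
  [ -3     1  -4   6  -2 ]
R3 -> R3 + 3·R1
  [ 1  -1/2   1  -3  1 ]
  [ 0     0   0   1  0 ]
  [ 0  -1/2  -1  -3  1 ]
R2 <=> R3
  [ 1  -1/2   1  -3  1 ]
  [ 0  -1/2  -1  -3  1 ]
  [ 0     0   0   1  0 ]
R2 -> -2·R2
  [ 1  -1/2  1  -3   1 ]
  [ 0     1  2   6  -2 ]
  [ 0     0  0   1   0 ]
R2 -> R2 − 6·R3
  [ 1  -1/2  1  -3   1 ]
  [ 0     1  2   0  -2 ]
  [ 0     0  0   1   0 ]
R1 -> R1 + 3·R3
  [ 1  -1/2  1  0   1 ]
  [ 0     1  2  0  -2 ]
  [ 0     0  0  1   0 ]
R1 -> R1 + 1/2·R2
  [ 1  0  2  0   0 ]
  [ 0  1  2  0  -2 ]
  [ 0  0  0  1   0 ]

[[1, 0, 2, 0, 0], [0, 1, 2, 0, -2], [0, 0, 0, 1, 0]]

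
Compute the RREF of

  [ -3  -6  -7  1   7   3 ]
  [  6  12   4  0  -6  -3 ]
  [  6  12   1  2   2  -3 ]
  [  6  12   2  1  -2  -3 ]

Multiply r1 by -1/3.
  [ 1   2  7/3  -1/3  -7/3  -1 ]
  [ 6  12    4     0    -6  -3 ]
  [ 6  12    1     2     2  -3 ]
  [ 6  12    2     1    -2  -3 ]
Subtract 6 times r1 from r2.
  [ 1   2  7/3  -1/3  -7/3  -1 ]
  [ 0   0  -10     2     8   3 ]
  [ 6  12    1     2     2  -3 ]
  [ 6  12    2     1    -2  -3 ]
Subtract 6 times r1 from r3.
  [ 1   2  7/3  -1/3  -7/3  -1 ]
  [ 0   0  -10     2     8   3 ]
  [ 0   0  -13     4    16   3 ]
  [ 6  12    2     1    -2  -3 ]
Subtract 6 times r1 from r4.
  [ 1  2  7/3  -1/3  -7/3  -1 ]
  [ 0  0  -10     2     8   3 ]
  [ 0  0  -13     4    16   3 ]
  [ 0  0  -12     3    12   3 ]
Multiply r2 by -1/10.
  [ 1  2  7/3  -1/3  -7/3     -1 ]
  [ 0  0    1  -1/5  -4/5  -3/10 ]
  [ 0  0  -13     4    16      3 ]
  [ 0  0  -12     3    12      3 ]
Add 13 times r2 to r3.
  [ 1  2  7/3  -1/3  -7/3     -1 ]
  [ 0  0    1  -1/5  -4/5  -3/10 ]
  [ 0  0    0   7/5  28/5  -9/10 ]
  [ 0  0  -12     3    12      3 ]
Add 12 times r2 to r4.
  [ 1  2  7/3  -1/3  -7/3     -1 ]
  [ 0  0    1  -1/5  -4/5  -3/10 ]
  [ 0  0    0   7/5  28/5  -9/10 ]
  [ 0  0    0   3/5  12/5   -3/5 ]
Multiply r3 by 5/7.
  [ 1  2  7/3  -1/3  -7/3     -1 ]
  [ 0  0    1  -1/5  -4/5  -3/10 ]
  [ 0  0    0     1     4  -9/14 ]
  [ 0  0    0   3/5  12/5   -3/5 ]
Subtract 3/5 times r3 from r4.
  [ 1  2  7/3  -1/3  -7/3     -1 ]
  [ 0  0    1  -1/5  -4/5  -3/10 ]
  [ 0  0    0     1     4  -9/14 ]
  [ 0  0    0     0     0  -3/14 ]
Multiply r4 by -14/3.
  [ 1  2  7/3  -1/3  -7/3     -1 ]
  [ 0  0    1  -1/5  -4/5  -3/10 ]
  [ 0  0    0     1     4  -9/14 ]
  [ 0  0    0     0     0      1 ]
Add 9/14 times r4 to r3.
  [ 1  2  7/3  -1/3  -7/3     -1 ]
  [ 0  0    1  -1/5  -4/5  -3/10 ]
  [ 0  0    0     1     4      0 ]
  [ 0  0    0     0     0      1 ]
Add 3/10 times r4 to r2.
  [ 1  2  7/3  -1/3  -7/3  -1 ]
  [ 0  0    1  -1/5  -4/5   0 ]
  [ 0  0    0     1     4   0 ]
  [ 0  0    0     0     0   1 ]
Add r4 to r1.
  [ 1  2  7/3  -1/3  -7/3  0 ]
  [ 0  0    1  -1/5  -4/5  0 ]
  [ 0  0    0     1     4  0 ]
  [ 0  0    0     0     0  1 ]
Add 1/5 times r3 to r2.
  [ 1  2  7/3  -1/3  -7/3  0 ]
  [ 0  0    1     0     0  0 ]
  [ 0  0    0     1     4  0 ]
  [ 0  0    0     0     0  1 ]
Add 1/3 times r3 to r1.
  [ 1  2  7/3  0  -1  0 ]
  [ 0  0    1  0   0  0 ]
  [ 0  0    0  1   4  0 ]
  [ 0  0    0  0   0  1 ]
Subtract 7/3 times r2 from r1.
  [ 1  2  0  0  -1  0 ]
  [ 0  0  1  0   0  0 ]
  [ 0  0  0  1   4  0 ]
  [ 0  0  0  0   0  1 ]

[[1, 2, 0, 0, -1, 0], [0, 0, 1, 0, 0, 0], [0, 0, 0, 1, 4, 0], [0, 0, 0, 0, 0, 1]]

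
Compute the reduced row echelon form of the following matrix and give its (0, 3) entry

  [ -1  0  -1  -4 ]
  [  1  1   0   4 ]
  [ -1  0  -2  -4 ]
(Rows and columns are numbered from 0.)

4

r1 -> -1·r1
  [  1  0   1   4 ]
  [  1  1   0   4 ]
  [ -1  0  -2  -4 ]
r2 -> r2 − r1
  [  1  0   1   4 ]
  [  0  1  -1   0 ]
  [ -1  0  -2  -4 ]
r3 -> r3 + r1
  [ 1  0   1  4 ]
  [ 0  1  -1  0 ]
  [ 0  0  -1  0 ]
r3 -> -1·r3
  [ 1  0   1  4 ]
  [ 0  1  -1  0 ]
  [ 0  0   1  0 ]
r2 -> r2 + r3
  [ 1  0  1  4 ]
  [ 0  1  0  0 ]
  [ 0  0  1  0 ]
r1 -> r1 − r3
  [ 1  0  0  4 ]
  [ 0  1  0  0 ]
  [ 0  0  1  0 ]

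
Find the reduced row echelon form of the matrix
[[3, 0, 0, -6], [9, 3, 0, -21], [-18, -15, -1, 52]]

[[1, 0, 0, -2], [0, 1, 0, -1], [0, 0, 1, -1]]

R1 -> 1/3·R1
  [   1    0   0   -2 ]
  [   9    3   0  -21 ]
  [ -18  -15  -1   52 ]
R2 -> R2 − 9·R1
  [   1    0   0  -2 ]
  [   0    3   0  -3 ]
  [ -18  -15  -1  52 ]
R3 -> R3 + 18·R1
  [ 1    0   0  -2 ]
  [ 0    3   0  -3 ]
  [ 0  -15  -1  16 ]
R2 -> 1/3·R2
  [ 1    0   0  -2 ]
  [ 0    1   0  -1 ]
  [ 0  -15  -1  16 ]
R3 -> R3 + 15·R2
  [ 1  0   0  -2 ]
  [ 0  1   0  -1 ]
  [ 0  0  -1   1 ]
R3 -> -1·R3
  [ 1  0  0  -2 ]
  [ 0  1  0  -1 ]
  [ 0  0  1  -1 ]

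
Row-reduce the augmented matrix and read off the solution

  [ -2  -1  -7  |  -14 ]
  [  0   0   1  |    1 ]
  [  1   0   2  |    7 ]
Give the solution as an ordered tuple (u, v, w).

(5, -3, 1)

R1 → -1/2·R1
  [ 1  1/2  7/2  |  7 ]
  [ 0    0    1  |  1 ]
  [ 1    0    2  |  7 ]
R3 → R3 − R1
  [ 1   1/2   7/2  |  7 ]
  [ 0     0     1  |  1 ]
  [ 0  -1/2  -3/2  |  0 ]
R2 ↔ R3
  [ 1   1/2   7/2  |  7 ]
  [ 0  -1/2  -3/2  |  0 ]
  [ 0     0     1  |  1 ]
R2 → -2·R2
  [ 1  1/2  7/2  |  7 ]
  [ 0    1    3  |  0 ]
  [ 0    0    1  |  1 ]
R2 → R2 − 3·R3
  [ 1  1/2  7/2  |   7 ]
  [ 0    1    0  |  -3 ]
  [ 0    0    1  |   1 ]
R1 → R1 − 7/2·R3
  [ 1  1/2  0  |  7/2 ]
  [ 0    1  0  |   -3 ]
  [ 0    0  1  |    1 ]
R1 → R1 − 1/2·R2
  [ 1  0  0  |   5 ]
  [ 0  1  0  |  -3 ]
  [ 0  0  1  |   1 ]
Reading off the last column: u = 5, v = -3, w = 1.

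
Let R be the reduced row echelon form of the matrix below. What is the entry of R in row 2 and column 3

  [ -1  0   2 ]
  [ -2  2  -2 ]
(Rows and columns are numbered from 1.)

-3

Multiply r1 by -1.
  [  1  0  -2 ]
  [ -2  2  -2 ]
Add 2 times r1 to r2.
  [ 1  0  -2 ]
  [ 0  2  -6 ]
Multiply r2 by 1/2.
  [ 1  0  -2 ]
  [ 0  1  -3 ]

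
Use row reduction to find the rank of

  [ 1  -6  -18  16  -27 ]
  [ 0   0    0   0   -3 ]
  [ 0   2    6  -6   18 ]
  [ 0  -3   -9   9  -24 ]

rank = 3

r2 ↔ r3
  [ 1  -6  -18  16  -27 ]
  [ 0   2    6  -6   18 ]
  [ 0   0    0   0   -3 ]
  [ 0  -3   -9   9  -24 ]
r2 -> 1/2·r2
  [ 1  -6  -18  16  -27 ]
  [ 0   1    3  -3    9 ]
  [ 0   0    0   0   -3 ]
  [ 0  -3   -9   9  -24 ]
r4 -> r4 + 3·r2
  [ 1  -6  -18  16  -27 ]
  [ 0   1    3  -3    9 ]
  [ 0   0    0   0   -3 ]
  [ 0   0    0   0    3 ]
r3 -> -1/3·r3
  [ 1  -6  -18  16  -27 ]
  [ 0   1    3  -3    9 ]
  [ 0   0    0   0    1 ]
  [ 0   0    0   0    3 ]
r4 -> r4 − 3·r3
  [ 1  -6  -18  16  -27 ]
  [ 0   1    3  -3    9 ]
  [ 0   0    0   0    1 ]
  [ 0   0    0   0    0 ]
r2 -> r2 − 9·r3
  [ 1  -6  -18  16  -27 ]
  [ 0   1    3  -3    0 ]
  [ 0   0    0   0    1 ]
  [ 0   0    0   0    0 ]
r1 -> r1 + 27·r3
  [ 1  -6  -18  16  0 ]
  [ 0   1    3  -3  0 ]
  [ 0   0    0   0  1 ]
  [ 0   0    0   0  0 ]
r1 -> r1 + 6·r2
  [ 1  0  0  -2  0 ]
  [ 0  1  3  -3  0 ]
  [ 0  0  0   0  1 ]
  [ 0  0  0   0  0 ]
The reduced form has 3 nonzero rows.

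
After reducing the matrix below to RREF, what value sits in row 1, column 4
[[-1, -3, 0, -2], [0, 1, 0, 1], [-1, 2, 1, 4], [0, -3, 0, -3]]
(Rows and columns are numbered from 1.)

Multiply R1 by -1.
  [  1   3  0   2 ]
  [  0   1  0   1 ]
  [ -1   2  1   4 ]
  [  0  -3  0  -3 ]
Add R1 to R3.
  [ 1   3  0   2 ]
  [ 0   1  0   1 ]
  [ 0   5  1   6 ]
  [ 0  -3  0  -3 ]
Subtract 5 times R2 from R3.
  [ 1   3  0   2 ]
  [ 0   1  0   1 ]
  [ 0   0  1   1 ]
  [ 0  -3  0  -3 ]
Add 3 times R2 to R4.
  [ 1  3  0  2 ]
  [ 0  1  0  1 ]
  [ 0  0  1  1 ]
  [ 0  0  0  0 ]
Subtract 3 times R2 from R1.
  [ 1  0  0  -1 ]
  [ 0  1  0   1 ]
  [ 0  0  1   1 ]
  [ 0  0  0   0 ]

-1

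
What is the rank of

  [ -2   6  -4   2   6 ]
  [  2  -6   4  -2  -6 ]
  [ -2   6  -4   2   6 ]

R1 → -1/2·R1
R2 → R2 − 2·R1
R3 → R3 + 2·R1
The reduced form has 1 nonzero row.

rank = 1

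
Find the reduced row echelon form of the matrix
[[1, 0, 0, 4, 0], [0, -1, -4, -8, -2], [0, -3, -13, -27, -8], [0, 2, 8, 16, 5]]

[[1, 0, 0, 4, 0], [0, 1, 0, -4, 0], [0, 0, 1, 3, 0], [0, 0, 0, 0, 1]]

Multiply R2 by -1.
Add 3 times R2 to R3.
Subtract 2 times R2 from R4.
Multiply R3 by -1.
Subtract 2 times R4 from R3.
Subtract 2 times R4 from R2.
Subtract 4 times R3 from R2.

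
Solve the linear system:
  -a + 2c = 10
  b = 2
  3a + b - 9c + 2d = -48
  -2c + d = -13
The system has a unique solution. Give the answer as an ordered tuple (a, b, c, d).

(2, 2, 6, -1)

Form the augmented matrix and row-reduce:
  [ -1  0   2  0  |   10 ]
  [  0  1   0  0  |    2 ]
  [  3  1  -9  2  |  -48 ]
  [  0  0  -2  1  |  -13 ]
r1 := -1·r1
  [ 1  0  -2  0  |  -10 ]
  [ 0  1   0  0  |    2 ]
  [ 3  1  -9  2  |  -48 ]
  [ 0  0  -2  1  |  -13 ]
r3 := r3 − 3·r1
  [ 1  0  -2  0  |  -10 ]
  [ 0  1   0  0  |    2 ]
  [ 0  1  -3  2  |  -18 ]
  [ 0  0  -2  1  |  -13 ]
r3 := r3 − r2
  [ 1  0  -2  0  |  -10 ]
  [ 0  1   0  0  |    2 ]
  [ 0  0  -3  2  |  -20 ]
  [ 0  0  -2  1  |  -13 ]
r3 := -1/3·r3
  [ 1  0  -2     0  |   -10 ]
  [ 0  1   0     0  |     2 ]
  [ 0  0   1  -2/3  |  20/3 ]
  [ 0  0  -2     1  |   -13 ]
r4 := r4 + 2·r3
  [ 1  0  -2     0  |   -10 ]
  [ 0  1   0     0  |     2 ]
  [ 0  0   1  -2/3  |  20/3 ]
  [ 0  0   0  -1/3  |   1/3 ]
r4 := -3·r4
  [ 1  0  -2     0  |   -10 ]
  [ 0  1   0     0  |     2 ]
  [ 0  0   1  -2/3  |  20/3 ]
  [ 0  0   0     1  |    -1 ]
r3 := r3 + 2/3·r4
  [ 1  0  -2  0  |  -10 ]
  [ 0  1   0  0  |    2 ]
  [ 0  0   1  0  |    6 ]
  [ 0  0   0  1  |   -1 ]
r1 := r1 + 2·r3
  [ 1  0  0  0  |   2 ]
  [ 0  1  0  0  |   2 ]
  [ 0  0  1  0  |   6 ]
  [ 0  0  0  1  |  -1 ]
Reading off the last column: a = 2, b = 2, c = 6, d = -1.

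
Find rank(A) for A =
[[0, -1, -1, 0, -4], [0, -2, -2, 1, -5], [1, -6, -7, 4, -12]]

rank = 3

Swap r1 and r3.
  [ 1  -6  -7  4  -12 ]
  [ 0  -2  -2  1   -5 ]
  [ 0  -1  -1  0   -4 ]
Multiply r2 by -1/2.
  [ 1  -6  -7     4  -12 ]
  [ 0   1   1  -1/2  5/2 ]
  [ 0  -1  -1     0   -4 ]
Add r2 to r3.
  [ 1  -6  -7     4   -12 ]
  [ 0   1   1  -1/2   5/2 ]
  [ 0   0   0  -1/2  -3/2 ]
Multiply r3 by -2.
  [ 1  -6  -7     4  -12 ]
  [ 0   1   1  -1/2  5/2 ]
  [ 0   0   0     1    3 ]
Add 1/2 times r3 to r2.
  [ 1  -6  -7  4  -12 ]
  [ 0   1   1  0    4 ]
  [ 0   0   0  1    3 ]
Subtract 4 times r3 from r1.
  [ 1  -6  -7  0  -24 ]
  [ 0   1   1  0    4 ]
  [ 0   0   0  1    3 ]
Add 6 times r2 to r1.
  [ 1  0  -1  0  0 ]
  [ 0  1   1  0  4 ]
  [ 0  0   0  1  3 ]
The reduced form has 3 nonzero rows.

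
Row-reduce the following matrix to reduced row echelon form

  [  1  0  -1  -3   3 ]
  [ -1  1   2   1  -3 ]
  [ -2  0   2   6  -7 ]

Add R1 to R2.
Add 2 times R1 to R3.
Multiply R3 by -1.
Subtract 3 times R3 from R1.

[[1, 0, -1, -3, 0], [0, 1, 1, -2, 0], [0, 0, 0, 0, 1]]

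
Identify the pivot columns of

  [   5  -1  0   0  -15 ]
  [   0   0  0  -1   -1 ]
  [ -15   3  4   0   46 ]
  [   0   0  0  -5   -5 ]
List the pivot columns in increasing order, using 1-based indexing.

1, 3, 4

Multiply R1 by 1/5.
  [   1  -1/5  0   0  -3 ]
  [   0     0  0  -1  -1 ]
  [ -15     3  4   0  46 ]
  [   0     0  0  -5  -5 ]
Add 15 times R1 to R3.
  [ 1  -1/5  0   0  -3 ]
  [ 0     0  0  -1  -1 ]
  [ 0     0  4   0   1 ]
  [ 0     0  0  -5  -5 ]
Swap R2 and R3.
  [ 1  -1/5  0   0  -3 ]
  [ 0     0  4   0   1 ]
  [ 0     0  0  -1  -1 ]
  [ 0     0  0  -5  -5 ]
Multiply R2 by 1/4.
  [ 1  -1/5  0   0   -3 ]
  [ 0     0  1   0  1/4 ]
  [ 0     0  0  -1   -1 ]
  [ 0     0  0  -5   -5 ]
Multiply R3 by -1.
  [ 1  -1/5  0   0   -3 ]
  [ 0     0  1   0  1/4 ]
  [ 0     0  0   1    1 ]
  [ 0     0  0  -5   -5 ]
Add 5 times R3 to R4.
  [ 1  -1/5  0  0   -3 ]
  [ 0     0  1  0  1/4 ]
  [ 0     0  0  1    1 ]
  [ 0     0  0  0    0 ]
Pivot columns are the columns containing a leading 1.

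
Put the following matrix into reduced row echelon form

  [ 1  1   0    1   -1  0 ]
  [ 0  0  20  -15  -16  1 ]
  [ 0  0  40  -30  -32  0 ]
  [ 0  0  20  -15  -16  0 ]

[[1, 1, 0, 1, -1, 0], [0, 0, 1, -3/4, -4/5, 0], [0, 0, 0, 0, 0, 1], [0, 0, 0, 0, 0, 0]]

Multiply ρ2 by 1/20.
  [ 1  1   0     1    -1     0 ]
  [ 0  0   1  -3/4  -4/5  1/20 ]
  [ 0  0  40   -30   -32     0 ]
  [ 0  0  20   -15   -16     0 ]
Subtract 40 times ρ2 from ρ3.
  [ 1  1   0     1    -1     0 ]
  [ 0  0   1  -3/4  -4/5  1/20 ]
  [ 0  0   0     0     0    -2 ]
  [ 0  0  20   -15   -16     0 ]
Subtract 20 times ρ2 from ρ4.
  [ 1  1  0     1    -1     0 ]
  [ 0  0  1  -3/4  -4/5  1/20 ]
  [ 0  0  0     0     0    -2 ]
  [ 0  0  0     0     0    -1 ]
Multiply ρ3 by -1/2.
  [ 1  1  0     1    -1     0 ]
  [ 0  0  1  -3/4  -4/5  1/20 ]
  [ 0  0  0     0     0     1 ]
  [ 0  0  0     0     0    -1 ]
Add ρ3 to ρ4.
  [ 1  1  0     1    -1     0 ]
  [ 0  0  1  -3/4  -4/5  1/20 ]
  [ 0  0  0     0     0     1 ]
  [ 0  0  0     0     0     0 ]
Subtract 1/20 times ρ3 from ρ2.
  [ 1  1  0     1    -1  0 ]
  [ 0  0  1  -3/4  -4/5  0 ]
  [ 0  0  0     0     0  1 ]
  [ 0  0  0     0     0  0 ]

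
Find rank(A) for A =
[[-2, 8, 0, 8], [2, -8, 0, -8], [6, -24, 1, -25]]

rank = 2

R1 := -1/2·R1
R2 := R2 − 2·R1
R3 := R3 − 6·R1
R2 <-> R3
The reduced form has 2 nonzero rows.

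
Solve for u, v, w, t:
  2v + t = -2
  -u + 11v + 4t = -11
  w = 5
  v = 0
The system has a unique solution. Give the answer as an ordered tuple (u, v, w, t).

(3, 0, 5, -2)

Form the augmented matrix and row-reduce:
  [  0   2  0  1  |   -2 ]
  [ -1  11  0  4  |  -11 ]
  [  0   0  1  0  |    5 ]
  [  0   1  0  0  |    0 ]
R1 <=> R2
  [ -1  11  0  4  |  -11 ]
  [  0   2  0  1  |   -2 ]
  [  0   0  1  0  |    5 ]
  [  0   1  0  0  |    0 ]
R1 ← -1·R1
  [ 1  -11  0  -4  |  11 ]
  [ 0    2  0   1  |  -2 ]
  [ 0    0  1   0  |   5 ]
  [ 0    1  0   0  |   0 ]
R2 ← 1/2·R2
  [ 1  -11  0   -4  |  11 ]
  [ 0    1  0  1/2  |  -1 ]
  [ 0    0  1    0  |   5 ]
  [ 0    1  0    0  |   0 ]
R4 ← R4 − R2
  [ 1  -11  0    -4  |  11 ]
  [ 0    1  0   1/2  |  -1 ]
  [ 0    0  1     0  |   5 ]
  [ 0    0  0  -1/2  |   1 ]
R4 ← -2·R4
  [ 1  -11  0   -4  |  11 ]
  [ 0    1  0  1/2  |  -1 ]
  [ 0    0  1    0  |   5 ]
  [ 0    0  0    1  |  -2 ]
R2 ← R2 − 1/2·R4
  [ 1  -11  0  -4  |  11 ]
  [ 0    1  0   0  |   0 ]
  [ 0    0  1   0  |   5 ]
  [ 0    0  0   1  |  -2 ]
R1 ← R1 + 4·R4
  [ 1  -11  0  0  |   3 ]
  [ 0    1  0  0  |   0 ]
  [ 0    0  1  0  |   5 ]
  [ 0    0  0  1  |  -2 ]
R1 ← R1 + 11·R2
  [ 1  0  0  0  |   3 ]
  [ 0  1  0  0  |   0 ]
  [ 0  0  1  0  |   5 ]
  [ 0  0  0  1  |  -2 ]
Reading off the last column: u = 3, v = 0, w = 5, t = -2.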